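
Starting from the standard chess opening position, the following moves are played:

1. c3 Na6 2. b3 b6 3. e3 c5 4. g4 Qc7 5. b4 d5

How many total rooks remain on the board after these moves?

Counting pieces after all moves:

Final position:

  a b c d e f g h
  ─────────────────
8│♜ · ♝ · ♚ ♝ ♞ ♜│8
7│♟ · ♛ · ♟ ♟ ♟ ♟│7
6│♞ ♟ · · · · · ·│6
5│· · ♟ ♟ · · · ·│5
4│· ♙ · · · · ♙ ·│4
3│· · ♙ · ♙ · · ·│3
2│♙ · · ♙ · ♙ · ♙│2
1│♖ ♘ ♗ ♕ ♔ ♗ ♘ ♖│1
  ─────────────────
  a b c d e f g h


4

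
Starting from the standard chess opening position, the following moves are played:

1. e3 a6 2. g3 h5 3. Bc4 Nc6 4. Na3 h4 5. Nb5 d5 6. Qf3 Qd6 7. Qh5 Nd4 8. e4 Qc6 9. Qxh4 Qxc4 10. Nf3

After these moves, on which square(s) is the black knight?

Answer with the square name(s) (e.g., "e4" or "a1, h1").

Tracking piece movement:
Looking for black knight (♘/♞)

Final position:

  a b c d e f g h
  ─────────────────
8│♜ · ♝ · ♚ ♝ ♞ ♜│8
7│· ♟ ♟ · ♟ ♟ ♟ ·│7
6│♟ · · · · · · ·│6
5│· ♘ · ♟ · · · ·│5
4│· · ♛ ♞ ♙ · · ♕│4
3│· · · · · ♘ ♙ ·│3
2│♙ ♙ ♙ ♙ · ♙ · ♙│2
1│♖ · ♗ · ♔ · · ♖│1
  ─────────────────
  a b c d e f g h


d4, g8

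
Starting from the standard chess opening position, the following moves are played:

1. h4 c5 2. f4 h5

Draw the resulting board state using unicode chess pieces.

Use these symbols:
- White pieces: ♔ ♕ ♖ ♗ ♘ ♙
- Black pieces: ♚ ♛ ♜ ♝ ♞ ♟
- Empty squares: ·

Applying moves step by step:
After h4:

♜ ♞ ♝ ♛ ♚ ♝ ♞ ♜
♟ ♟ ♟ ♟ ♟ ♟ ♟ ♟
· · · · · · · ·
· · · · · · · ·
· · · · · · · ♙
· · · · · · · ·
♙ ♙ ♙ ♙ ♙ ♙ ♙ ·
♖ ♘ ♗ ♕ ♔ ♗ ♘ ♖


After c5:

♜ ♞ ♝ ♛ ♚ ♝ ♞ ♜
♟ ♟ · ♟ ♟ ♟ ♟ ♟
· · · · · · · ·
· · ♟ · · · · ·
· · · · · · · ♙
· · · · · · · ·
♙ ♙ ♙ ♙ ♙ ♙ ♙ ·
♖ ♘ ♗ ♕ ♔ ♗ ♘ ♖


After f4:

♜ ♞ ♝ ♛ ♚ ♝ ♞ ♜
♟ ♟ · ♟ ♟ ♟ ♟ ♟
· · · · · · · ·
· · ♟ · · · · ·
· · · · · ♙ · ♙
· · · · · · · ·
♙ ♙ ♙ ♙ ♙ · ♙ ·
♖ ♘ ♗ ♕ ♔ ♗ ♘ ♖


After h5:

♜ ♞ ♝ ♛ ♚ ♝ ♞ ♜
♟ ♟ · ♟ ♟ ♟ ♟ ·
· · · · · · · ·
· · ♟ · · · · ♟
· · · · · ♙ · ♙
· · · · · · · ·
♙ ♙ ♙ ♙ ♙ · ♙ ·
♖ ♘ ♗ ♕ ♔ ♗ ♘ ♖



  a b c d e f g h
  ─────────────────
8│♜ ♞ ♝ ♛ ♚ ♝ ♞ ♜│8
7│♟ ♟ · ♟ ♟ ♟ ♟ ·│7
6│· · · · · · · ·│6
5│· · ♟ · · · · ♟│5
4│· · · · · ♙ · ♙│4
3│· · · · · · · ·│3
2│♙ ♙ ♙ ♙ ♙ · ♙ ·│2
1│♖ ♘ ♗ ♕ ♔ ♗ ♘ ♖│1
  ─────────────────
  a b c d e f g h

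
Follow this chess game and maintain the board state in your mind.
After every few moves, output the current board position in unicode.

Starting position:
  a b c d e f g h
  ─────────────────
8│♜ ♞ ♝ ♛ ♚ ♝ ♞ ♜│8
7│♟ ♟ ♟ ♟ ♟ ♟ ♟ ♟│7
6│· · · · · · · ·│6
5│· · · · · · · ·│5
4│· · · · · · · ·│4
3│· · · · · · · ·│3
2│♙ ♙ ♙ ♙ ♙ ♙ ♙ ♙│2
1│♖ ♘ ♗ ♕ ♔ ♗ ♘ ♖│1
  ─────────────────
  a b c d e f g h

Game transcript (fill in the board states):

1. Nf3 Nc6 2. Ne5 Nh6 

  a b c d e f g h
  ─────────────────
8│♜ · ♝ ♛ ♚ ♝ · ♜│8
7│♟ ♟ ♟ ♟ ♟ ♟ ♟ ♟│7
6│· · ♞ · · · · ♞│6
5│· · · · ♘ · · ·│5
4│· · · · · · · ·│4
3│· · · · · · · ·│3
2│♙ ♙ ♙ ♙ ♙ ♙ ♙ ♙│2
1│♖ ♘ ♗ ♕ ♔ ♗ · ♖│1
  ─────────────────
  a b c d e f g h

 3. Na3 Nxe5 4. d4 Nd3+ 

  a b c d e f g h
  ─────────────────
8│♜ · ♝ ♛ ♚ ♝ · ♜│8
7│♟ ♟ ♟ ♟ ♟ ♟ ♟ ♟│7
6│· · · · · · · ♞│6
5│· · · · · · · ·│5
4│· · · ♙ · · · ·│4
3│♘ · · ♞ · · · ·│3
2│♙ ♙ ♙ · ♙ ♙ ♙ ♙│2
1│♖ · ♗ ♕ ♔ ♗ · ♖│1
  ─────────────────
  a b c d e f g h

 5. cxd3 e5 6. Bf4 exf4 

  a b c d e f g h
  ─────────────────
8│♜ · ♝ ♛ ♚ ♝ · ♜│8
7│♟ ♟ ♟ ♟ · ♟ ♟ ♟│7
6│· · · · · · · ♞│6
5│· · · · · · · ·│5
4│· · · ♙ · ♟ · ·│4
3│♘ · · ♙ · · · ·│3
2│♙ ♙ · · ♙ ♙ ♙ ♙│2
1│♖ · · ♕ ♔ ♗ · ♖│1
  ─────────────────
  a b c d e f g h

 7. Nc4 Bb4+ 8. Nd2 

  a b c d e f g h
  ─────────────────
8│♜ · ♝ ♛ ♚ · · ♜│8
7│♟ ♟ ♟ ♟ · ♟ ♟ ♟│7
6│· · · · · · · ♞│6
5│· · · · · · · ·│5
4│· ♝ · ♙ · ♟ · ·│4
3│· · · ♙ · · · ·│3
2│♙ ♙ · ♘ ♙ ♙ ♙ ♙│2
1│♖ · · ♕ ♔ ♗ · ♖│1
  ─────────────────
  a b c d e f g h


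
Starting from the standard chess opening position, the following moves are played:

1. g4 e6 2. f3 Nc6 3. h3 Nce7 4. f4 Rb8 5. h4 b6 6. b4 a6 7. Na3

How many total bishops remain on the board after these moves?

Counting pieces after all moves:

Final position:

  a b c d e f g h
  ─────────────────
8│· ♜ ♝ ♛ ♚ ♝ ♞ ♜│8
7│· · ♟ ♟ ♞ ♟ ♟ ♟│7
6│♟ ♟ · · ♟ · · ·│6
5│· · · · · · · ·│5
4│· ♙ · · · ♙ ♙ ♙│4
3│♘ · · · · · · ·│3
2│♙ · ♙ ♙ ♙ · · ·│2
1│♖ · ♗ ♕ ♔ ♗ ♘ ♖│1
  ─────────────────
  a b c d e f g h


4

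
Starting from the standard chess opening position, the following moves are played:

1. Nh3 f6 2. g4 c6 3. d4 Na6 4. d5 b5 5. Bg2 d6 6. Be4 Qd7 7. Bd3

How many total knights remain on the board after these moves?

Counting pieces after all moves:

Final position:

  a b c d e f g h
  ─────────────────
8│♜ · ♝ · ♚ ♝ ♞ ♜│8
7│♟ · · ♛ ♟ · ♟ ♟│7
6│♞ · ♟ ♟ · ♟ · ·│6
5│· ♟ · ♙ · · · ·│5
4│· · · · · · ♙ ·│4
3│· · · ♗ · · · ♘│3
2│♙ ♙ ♙ · ♙ ♙ · ♙│2
1│♖ ♘ ♗ ♕ ♔ · · ♖│1
  ─────────────────
  a b c d e f g h


4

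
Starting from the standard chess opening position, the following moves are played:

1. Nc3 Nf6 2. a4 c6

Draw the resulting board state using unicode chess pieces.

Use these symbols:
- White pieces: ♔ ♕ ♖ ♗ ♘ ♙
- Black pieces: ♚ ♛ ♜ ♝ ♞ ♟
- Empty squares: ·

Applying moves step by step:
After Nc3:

♜ ♞ ♝ ♛ ♚ ♝ ♞ ♜
♟ ♟ ♟ ♟ ♟ ♟ ♟ ♟
· · · · · · · ·
· · · · · · · ·
· · · · · · · ·
· · ♘ · · · · ·
♙ ♙ ♙ ♙ ♙ ♙ ♙ ♙
♖ · ♗ ♕ ♔ ♗ ♘ ♖


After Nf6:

♜ ♞ ♝ ♛ ♚ ♝ · ♜
♟ ♟ ♟ ♟ ♟ ♟ ♟ ♟
· · · · · ♞ · ·
· · · · · · · ·
· · · · · · · ·
· · ♘ · · · · ·
♙ ♙ ♙ ♙ ♙ ♙ ♙ ♙
♖ · ♗ ♕ ♔ ♗ ♘ ♖


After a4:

♜ ♞ ♝ ♛ ♚ ♝ · ♜
♟ ♟ ♟ ♟ ♟ ♟ ♟ ♟
· · · · · ♞ · ·
· · · · · · · ·
♙ · · · · · · ·
· · ♘ · · · · ·
· ♙ ♙ ♙ ♙ ♙ ♙ ♙
♖ · ♗ ♕ ♔ ♗ ♘ ♖


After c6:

♜ ♞ ♝ ♛ ♚ ♝ · ♜
♟ ♟ · ♟ ♟ ♟ ♟ ♟
· · ♟ · · ♞ · ·
· · · · · · · ·
♙ · · · · · · ·
· · ♘ · · · · ·
· ♙ ♙ ♙ ♙ ♙ ♙ ♙
♖ · ♗ ♕ ♔ ♗ ♘ ♖



  a b c d e f g h
  ─────────────────
8│♜ ♞ ♝ ♛ ♚ ♝ · ♜│8
7│♟ ♟ · ♟ ♟ ♟ ♟ ♟│7
6│· · ♟ · · ♞ · ·│6
5│· · · · · · · ·│5
4│♙ · · · · · · ·│4
3│· · ♘ · · · · ·│3
2│· ♙ ♙ ♙ ♙ ♙ ♙ ♙│2
1│♖ · ♗ ♕ ♔ ♗ ♘ ♖│1
  ─────────────────
  a b c d e f g h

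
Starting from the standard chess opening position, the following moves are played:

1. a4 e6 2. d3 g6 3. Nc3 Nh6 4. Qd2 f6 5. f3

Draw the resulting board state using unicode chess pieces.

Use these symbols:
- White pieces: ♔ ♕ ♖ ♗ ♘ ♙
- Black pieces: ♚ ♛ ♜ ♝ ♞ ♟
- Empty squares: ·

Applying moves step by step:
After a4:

♜ ♞ ♝ ♛ ♚ ♝ ♞ ♜
♟ ♟ ♟ ♟ ♟ ♟ ♟ ♟
· · · · · · · ·
· · · · · · · ·
♙ · · · · · · ·
· · · · · · · ·
· ♙ ♙ ♙ ♙ ♙ ♙ ♙
♖ ♘ ♗ ♕ ♔ ♗ ♘ ♖


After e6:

♜ ♞ ♝ ♛ ♚ ♝ ♞ ♜
♟ ♟ ♟ ♟ · ♟ ♟ ♟
· · · · ♟ · · ·
· · · · · · · ·
♙ · · · · · · ·
· · · · · · · ·
· ♙ ♙ ♙ ♙ ♙ ♙ ♙
♖ ♘ ♗ ♕ ♔ ♗ ♘ ♖


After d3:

♜ ♞ ♝ ♛ ♚ ♝ ♞ ♜
♟ ♟ ♟ ♟ · ♟ ♟ ♟
· · · · ♟ · · ·
· · · · · · · ·
♙ · · · · · · ·
· · · ♙ · · · ·
· ♙ ♙ · ♙ ♙ ♙ ♙
♖ ♘ ♗ ♕ ♔ ♗ ♘ ♖


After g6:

♜ ♞ ♝ ♛ ♚ ♝ ♞ ♜
♟ ♟ ♟ ♟ · ♟ · ♟
· · · · ♟ · ♟ ·
· · · · · · · ·
♙ · · · · · · ·
· · · ♙ · · · ·
· ♙ ♙ · ♙ ♙ ♙ ♙
♖ ♘ ♗ ♕ ♔ ♗ ♘ ♖


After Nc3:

♜ ♞ ♝ ♛ ♚ ♝ ♞ ♜
♟ ♟ ♟ ♟ · ♟ · ♟
· · · · ♟ · ♟ ·
· · · · · · · ·
♙ · · · · · · ·
· · ♘ ♙ · · · ·
· ♙ ♙ · ♙ ♙ ♙ ♙
♖ · ♗ ♕ ♔ ♗ ♘ ♖


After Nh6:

♜ ♞ ♝ ♛ ♚ ♝ · ♜
♟ ♟ ♟ ♟ · ♟ · ♟
· · · · ♟ · ♟ ♞
· · · · · · · ·
♙ · · · · · · ·
· · ♘ ♙ · · · ·
· ♙ ♙ · ♙ ♙ ♙ ♙
♖ · ♗ ♕ ♔ ♗ ♘ ♖


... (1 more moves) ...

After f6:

♜ ♞ ♝ ♛ ♚ ♝ · ♜
♟ ♟ ♟ ♟ · · · ♟
· · · · ♟ ♟ ♟ ♞
· · · · · · · ·
♙ · · · · · · ·
· · ♘ ♙ · · · ·
· ♙ ♙ ♕ ♙ ♙ ♙ ♙
♖ · ♗ · ♔ ♗ ♘ ♖


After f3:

♜ ♞ ♝ ♛ ♚ ♝ · ♜
♟ ♟ ♟ ♟ · · · ♟
· · · · ♟ ♟ ♟ ♞
· · · · · · · ·
♙ · · · · · · ·
· · ♘ ♙ · ♙ · ·
· ♙ ♙ ♕ ♙ · ♙ ♙
♖ · ♗ · ♔ ♗ ♘ ♖



  a b c d e f g h
  ─────────────────
8│♜ ♞ ♝ ♛ ♚ ♝ · ♜│8
7│♟ ♟ ♟ ♟ · · · ♟│7
6│· · · · ♟ ♟ ♟ ♞│6
5│· · · · · · · ·│5
4│♙ · · · · · · ·│4
3│· · ♘ ♙ · ♙ · ·│3
2│· ♙ ♙ ♕ ♙ · ♙ ♙│2
1│♖ · ♗ · ♔ ♗ ♘ ♖│1
  ─────────────────
  a b c d e f g h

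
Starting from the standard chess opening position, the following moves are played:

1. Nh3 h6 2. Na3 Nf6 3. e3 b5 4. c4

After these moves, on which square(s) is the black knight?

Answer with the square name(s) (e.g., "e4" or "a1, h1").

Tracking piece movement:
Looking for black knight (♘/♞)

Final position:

  a b c d e f g h
  ─────────────────
8│♜ ♞ ♝ ♛ ♚ ♝ · ♜│8
7│♟ · ♟ ♟ ♟ ♟ ♟ ·│7
6│· · · · · ♞ · ♟│6
5│· ♟ · · · · · ·│5
4│· · ♙ · · · · ·│4
3│♘ · · · ♙ · · ♘│3
2│♙ ♙ · ♙ · ♙ ♙ ♙│2
1│♖ · ♗ ♕ ♔ ♗ · ♖│1
  ─────────────────
  a b c d e f g h


b8, f6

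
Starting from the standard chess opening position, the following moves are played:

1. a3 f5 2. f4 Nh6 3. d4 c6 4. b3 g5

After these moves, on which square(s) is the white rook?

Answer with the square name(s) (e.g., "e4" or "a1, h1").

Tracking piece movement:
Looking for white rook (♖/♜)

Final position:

  a b c d e f g h
  ─────────────────
8│♜ ♞ ♝ ♛ ♚ ♝ · ♜│8
7│♟ ♟ · ♟ ♟ · · ♟│7
6│· · ♟ · · · · ♞│6
5│· · · · · ♟ ♟ ·│5
4│· · · ♙ · ♙ · ·│4
3│♙ ♙ · · · · · ·│3
2│· · ♙ · ♙ · ♙ ♙│2
1│♖ ♘ ♗ ♕ ♔ ♗ ♘ ♖│1
  ─────────────────
  a b c d e f g h


a1, h1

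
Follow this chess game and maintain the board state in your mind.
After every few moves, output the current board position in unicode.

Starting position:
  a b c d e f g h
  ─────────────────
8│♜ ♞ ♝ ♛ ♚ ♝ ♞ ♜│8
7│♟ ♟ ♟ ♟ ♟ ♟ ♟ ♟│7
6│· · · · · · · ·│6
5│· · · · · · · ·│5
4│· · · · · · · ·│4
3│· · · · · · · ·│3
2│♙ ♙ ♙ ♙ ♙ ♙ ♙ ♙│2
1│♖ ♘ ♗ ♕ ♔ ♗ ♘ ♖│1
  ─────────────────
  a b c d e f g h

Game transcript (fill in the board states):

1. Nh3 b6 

  a b c d e f g h
  ─────────────────
8│♜ ♞ ♝ ♛ ♚ ♝ ♞ ♜│8
7│♟ · ♟ ♟ ♟ ♟ ♟ ♟│7
6│· ♟ · · · · · ·│6
5│· · · · · · · ·│5
4│· · · · · · · ·│4
3│· · · · · · · ♘│3
2│♙ ♙ ♙ ♙ ♙ ♙ ♙ ♙│2
1│♖ ♘ ♗ ♕ ♔ ♗ · ♖│1
  ─────────────────
  a b c d e f g h

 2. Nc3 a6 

  a b c d e f g h
  ─────────────────
8│♜ ♞ ♝ ♛ ♚ ♝ ♞ ♜│8
7│· · ♟ ♟ ♟ ♟ ♟ ♟│7
6│♟ ♟ · · · · · ·│6
5│· · · · · · · ·│5
4│· · · · · · · ·│4
3│· · ♘ · · · · ♘│3
2│♙ ♙ ♙ ♙ ♙ ♙ ♙ ♙│2
1│♖ · ♗ ♕ ♔ ♗ · ♖│1
  ─────────────────
  a b c d e f g h

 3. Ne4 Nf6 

  a b c d e f g h
  ─────────────────
8│♜ ♞ ♝ ♛ ♚ ♝ · ♜│8
7│· · ♟ ♟ ♟ ♟ ♟ ♟│7
6│♟ ♟ · · · ♞ · ·│6
5│· · · · · · · ·│5
4│· · · · ♘ · · ·│4
3│· · · · · · · ♘│3
2│♙ ♙ ♙ ♙ ♙ ♙ ♙ ♙│2
1│♖ · ♗ ♕ ♔ ♗ · ♖│1
  ─────────────────
  a b c d e f g h

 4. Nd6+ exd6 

  a b c d e f g h
  ─────────────────
8│♜ ♞ ♝ ♛ ♚ ♝ · ♜│8
7│· · ♟ ♟ · ♟ ♟ ♟│7
6│♟ ♟ · ♟ · ♞ · ·│6
5│· · · · · · · ·│5
4│· · · · · · · ·│4
3│· · · · · · · ♘│3
2│♙ ♙ ♙ ♙ ♙ ♙ ♙ ♙│2
1│♖ · ♗ ♕ ♔ ♗ · ♖│1
  ─────────────────
  a b c d e f g h

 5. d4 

  a b c d e f g h
  ─────────────────
8│♜ ♞ ♝ ♛ ♚ ♝ · ♜│8
7│· · ♟ ♟ · ♟ ♟ ♟│7
6│♟ ♟ · ♟ · ♞ · ·│6
5│· · · · · · · ·│5
4│· · · ♙ · · · ·│4
3│· · · · · · · ♘│3
2│♙ ♙ ♙ · ♙ ♙ ♙ ♙│2
1│♖ · ♗ ♕ ♔ ♗ · ♖│1
  ─────────────────
  a b c d e f g h


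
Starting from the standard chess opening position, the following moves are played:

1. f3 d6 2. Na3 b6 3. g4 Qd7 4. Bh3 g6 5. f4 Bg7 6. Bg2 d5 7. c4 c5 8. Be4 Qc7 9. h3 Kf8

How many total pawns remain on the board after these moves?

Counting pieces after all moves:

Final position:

  a b c d e f g h
  ─────────────────
8│♜ ♞ ♝ · · ♚ ♞ ♜│8
7│♟ · ♛ · ♟ ♟ ♝ ♟│7
6│· ♟ · · · · ♟ ·│6
5│· · ♟ ♟ · · · ·│5
4│· · ♙ · ♗ ♙ ♙ ·│4
3│♘ · · · · · · ♙│3
2│♙ ♙ · ♙ ♙ · · ·│2
1│♖ · ♗ ♕ ♔ · ♘ ♖│1
  ─────────────────
  a b c d e f g h


16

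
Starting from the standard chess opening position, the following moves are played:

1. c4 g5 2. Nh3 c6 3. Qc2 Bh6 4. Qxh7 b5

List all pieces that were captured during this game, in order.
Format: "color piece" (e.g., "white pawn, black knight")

Tracking captures:
  Qxh7: captured black pawn

black pawn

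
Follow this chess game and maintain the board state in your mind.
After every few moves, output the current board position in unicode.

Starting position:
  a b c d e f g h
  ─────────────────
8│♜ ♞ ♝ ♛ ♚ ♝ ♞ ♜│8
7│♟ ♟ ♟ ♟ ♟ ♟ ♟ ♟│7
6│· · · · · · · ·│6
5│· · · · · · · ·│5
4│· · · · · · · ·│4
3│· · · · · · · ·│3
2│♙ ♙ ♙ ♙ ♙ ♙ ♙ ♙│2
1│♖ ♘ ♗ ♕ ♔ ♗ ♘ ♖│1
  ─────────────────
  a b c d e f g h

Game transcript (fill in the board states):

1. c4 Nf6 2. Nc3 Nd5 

  a b c d e f g h
  ─────────────────
8│♜ ♞ ♝ ♛ ♚ ♝ · ♜│8
7│♟ ♟ ♟ ♟ ♟ ♟ ♟ ♟│7
6│· · · · · · · ·│6
5│· · · ♞ · · · ·│5
4│· · ♙ · · · · ·│4
3│· · ♘ · · · · ·│3
2│♙ ♙ · ♙ ♙ ♙ ♙ ♙│2
1│♖ · ♗ ♕ ♔ ♗ ♘ ♖│1
  ─────────────────
  a b c d e f g h

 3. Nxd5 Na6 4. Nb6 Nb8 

  a b c d e f g h
  ─────────────────
8│♜ ♞ ♝ ♛ ♚ ♝ · ♜│8
7│♟ ♟ ♟ ♟ ♟ ♟ ♟ ♟│7
6│· ♘ · · · · · ·│6
5│· · · · · · · ·│5
4│· · ♙ · · · · ·│4
3│· · · · · · · ·│3
2│♙ ♙ · ♙ ♙ ♙ ♙ ♙│2
1│♖ · ♗ ♕ ♔ ♗ ♘ ♖│1
  ─────────────────
  a b c d e f g h

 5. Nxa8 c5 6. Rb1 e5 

  a b c d e f g h
  ─────────────────
8│♘ ♞ ♝ ♛ ♚ ♝ · ♜│8
7│♟ ♟ · ♟ · ♟ ♟ ♟│7
6│· · · · · · · ·│6
5│· · ♟ · ♟ · · ·│5
4│· · ♙ · · · · ·│4
3│· · · · · · · ·│3
2│♙ ♙ · ♙ ♙ ♙ ♙ ♙│2
1│· ♖ ♗ ♕ ♔ ♗ ♘ ♖│1
  ─────────────────
  a b c d e f g h

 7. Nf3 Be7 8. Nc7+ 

  a b c d e f g h
  ─────────────────
8│· ♞ ♝ ♛ ♚ · · ♜│8
7│♟ ♟ ♘ ♟ ♝ ♟ ♟ ♟│7
6│· · · · · · · ·│6
5│· · ♟ · ♟ · · ·│5
4│· · ♙ · · · · ·│4
3│· · · · · ♘ · ·│3
2│♙ ♙ · ♙ ♙ ♙ ♙ ♙│2
1│· ♖ ♗ ♕ ♔ ♗ · ♖│1
  ─────────────────
  a b c d e f g h


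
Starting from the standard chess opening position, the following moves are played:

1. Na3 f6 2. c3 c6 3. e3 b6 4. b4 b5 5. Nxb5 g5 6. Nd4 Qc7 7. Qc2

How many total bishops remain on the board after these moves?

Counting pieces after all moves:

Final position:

  a b c d e f g h
  ─────────────────
8│♜ ♞ ♝ · ♚ ♝ ♞ ♜│8
7│♟ · ♛ ♟ ♟ · · ♟│7
6│· · ♟ · · ♟ · ·│6
5│· · · · · · ♟ ·│5
4│· ♙ · ♘ · · · ·│4
3│· · ♙ · ♙ · · ·│3
2│♙ · ♕ ♙ · ♙ ♙ ♙│2
1│♖ · ♗ · ♔ ♗ ♘ ♖│1
  ─────────────────
  a b c d e f g h


4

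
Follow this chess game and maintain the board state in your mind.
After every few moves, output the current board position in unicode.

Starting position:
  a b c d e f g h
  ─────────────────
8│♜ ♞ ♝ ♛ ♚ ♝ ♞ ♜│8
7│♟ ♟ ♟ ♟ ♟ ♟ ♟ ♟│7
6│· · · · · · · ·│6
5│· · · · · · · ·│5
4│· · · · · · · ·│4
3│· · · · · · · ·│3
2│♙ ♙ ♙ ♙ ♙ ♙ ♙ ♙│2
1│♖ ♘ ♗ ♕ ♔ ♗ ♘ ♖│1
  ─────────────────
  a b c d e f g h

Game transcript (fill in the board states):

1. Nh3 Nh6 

  a b c d e f g h
  ─────────────────
8│♜ ♞ ♝ ♛ ♚ ♝ · ♜│8
7│♟ ♟ ♟ ♟ ♟ ♟ ♟ ♟│7
6│· · · · · · · ♞│6
5│· · · · · · · ·│5
4│· · · · · · · ·│4
3│· · · · · · · ♘│3
2│♙ ♙ ♙ ♙ ♙ ♙ ♙ ♙│2
1│♖ ♘ ♗ ♕ ♔ ♗ · ♖│1
  ─────────────────
  a b c d e f g h

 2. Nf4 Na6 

  a b c d e f g h
  ─────────────────
8│♜ · ♝ ♛ ♚ ♝ · ♜│8
7│♟ ♟ ♟ ♟ ♟ ♟ ♟ ♟│7
6│♞ · · · · · · ♞│6
5│· · · · · · · ·│5
4│· · · · · ♘ · ·│4
3│· · · · · · · ·│3
2│♙ ♙ ♙ ♙ ♙ ♙ ♙ ♙│2
1│♖ ♘ ♗ ♕ ♔ ♗ · ♖│1
  ─────────────────
  a b c d e f g h

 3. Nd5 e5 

  a b c d e f g h
  ─────────────────
8│♜ · ♝ ♛ ♚ ♝ · ♜│8
7│♟ ♟ ♟ ♟ · ♟ ♟ ♟│7
6│♞ · · · · · · ♞│6
5│· · · ♘ ♟ · · ·│5
4│· · · · · · · ·│4
3│· · · · · · · ·│3
2│♙ ♙ ♙ ♙ ♙ ♙ ♙ ♙│2
1│♖ ♘ ♗ ♕ ♔ ♗ · ♖│1
  ─────────────────
  a b c d e f g h

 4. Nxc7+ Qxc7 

  a b c d e f g h
  ─────────────────
8│♜ · ♝ · ♚ ♝ · ♜│8
7│♟ ♟ ♛ ♟ · ♟ ♟ ♟│7
6│♞ · · · · · · ♞│6
5│· · · · ♟ · · ·│5
4│· · · · · · · ·│4
3│· · · · · · · ·│3
2│♙ ♙ ♙ ♙ ♙ ♙ ♙ ♙│2
1│♖ ♘ ♗ ♕ ♔ ♗ · ♖│1
  ─────────────────
  a b c d e f g h

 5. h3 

  a b c d e f g h
  ─────────────────
8│♜ · ♝ · ♚ ♝ · ♜│8
7│♟ ♟ ♛ ♟ · ♟ ♟ ♟│7
6│♞ · · · · · · ♞│6
5│· · · · ♟ · · ·│5
4│· · · · · · · ·│4
3│· · · · · · · ♙│3
2│♙ ♙ ♙ ♙ ♙ ♙ ♙ ·│2
1│♖ ♘ ♗ ♕ ♔ ♗ · ♖│1
  ─────────────────
  a b c d e f g h


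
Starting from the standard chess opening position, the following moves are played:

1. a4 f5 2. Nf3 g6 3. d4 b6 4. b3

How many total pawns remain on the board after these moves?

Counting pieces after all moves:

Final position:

  a b c d e f g h
  ─────────────────
8│♜ ♞ ♝ ♛ ♚ ♝ ♞ ♜│8
7│♟ · ♟ ♟ ♟ · · ♟│7
6│· ♟ · · · · ♟ ·│6
5│· · · · · ♟ · ·│5
4│♙ · · ♙ · · · ·│4
3│· ♙ · · · ♘ · ·│3
2│· · ♙ · ♙ ♙ ♙ ♙│2
1│♖ ♘ ♗ ♕ ♔ ♗ · ♖│1
  ─────────────────
  a b c d e f g h


16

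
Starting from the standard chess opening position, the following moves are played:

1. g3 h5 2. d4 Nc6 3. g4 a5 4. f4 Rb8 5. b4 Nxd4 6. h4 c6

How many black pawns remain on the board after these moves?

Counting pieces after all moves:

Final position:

  a b c d e f g h
  ─────────────────
8│· ♜ ♝ ♛ ♚ ♝ ♞ ♜│8
7│· ♟ · ♟ ♟ ♟ ♟ ·│7
6│· · ♟ · · · · ·│6
5│♟ · · · · · · ♟│5
4│· ♙ · ♞ · ♙ ♙ ♙│4
3│· · · · · · · ·│3
2│♙ · ♙ · ♙ · · ·│2
1│♖ ♘ ♗ ♕ ♔ ♗ ♘ ♖│1
  ─────────────────
  a b c d e f g h


8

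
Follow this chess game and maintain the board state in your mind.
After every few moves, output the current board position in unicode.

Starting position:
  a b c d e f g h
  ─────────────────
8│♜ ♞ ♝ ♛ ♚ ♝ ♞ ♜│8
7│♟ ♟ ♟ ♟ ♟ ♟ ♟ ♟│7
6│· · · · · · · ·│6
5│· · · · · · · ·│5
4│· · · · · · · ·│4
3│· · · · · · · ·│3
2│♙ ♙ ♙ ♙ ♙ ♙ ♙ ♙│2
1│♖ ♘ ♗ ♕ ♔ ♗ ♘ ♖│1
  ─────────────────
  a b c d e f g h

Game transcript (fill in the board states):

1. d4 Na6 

  a b c d e f g h
  ─────────────────
8│♜ · ♝ ♛ ♚ ♝ ♞ ♜│8
7│♟ ♟ ♟ ♟ ♟ ♟ ♟ ♟│7
6│♞ · · · · · · ·│6
5│· · · · · · · ·│5
4│· · · ♙ · · · ·│4
3│· · · · · · · ·│3
2│♙ ♙ ♙ · ♙ ♙ ♙ ♙│2
1│♖ ♘ ♗ ♕ ♔ ♗ ♘ ♖│1
  ─────────────────
  a b c d e f g h

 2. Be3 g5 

  a b c d e f g h
  ─────────────────
8│♜ · ♝ ♛ ♚ ♝ ♞ ♜│8
7│♟ ♟ ♟ ♟ ♟ ♟ · ♟│7
6│♞ · · · · · · ·│6
5│· · · · · · ♟ ·│5
4│· · · ♙ · · · ·│4
3│· · · · ♗ · · ·│3
2│♙ ♙ ♙ · ♙ ♙ ♙ ♙│2
1│♖ ♘ · ♕ ♔ ♗ ♘ ♖│1
  ─────────────────
  a b c d e f g h

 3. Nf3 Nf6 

  a b c d e f g h
  ─────────────────
8│♜ · ♝ ♛ ♚ ♝ · ♜│8
7│♟ ♟ ♟ ♟ ♟ ♟ · ♟│7
6│♞ · · · · ♞ · ·│6
5│· · · · · · ♟ ·│5
4│· · · ♙ · · · ·│4
3│· · · · ♗ ♘ · ·│3
2│♙ ♙ ♙ · ♙ ♙ ♙ ♙│2
1│♖ ♘ · ♕ ♔ ♗ · ♖│1
  ─────────────────
  a b c d e f g h

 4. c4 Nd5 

  a b c d e f g h
  ─────────────────
8│♜ · ♝ ♛ ♚ ♝ · ♜│8
7│♟ ♟ ♟ ♟ ♟ ♟ · ♟│7
6│♞ · · · · · · ·│6
5│· · · ♞ · · ♟ ·│5
4│· · ♙ ♙ · · · ·│4
3│· · · · ♗ ♘ · ·│3
2│♙ ♙ · · ♙ ♙ ♙ ♙│2
1│♖ ♘ · ♕ ♔ ♗ · ♖│1
  ─────────────────
  a b c d e f g h



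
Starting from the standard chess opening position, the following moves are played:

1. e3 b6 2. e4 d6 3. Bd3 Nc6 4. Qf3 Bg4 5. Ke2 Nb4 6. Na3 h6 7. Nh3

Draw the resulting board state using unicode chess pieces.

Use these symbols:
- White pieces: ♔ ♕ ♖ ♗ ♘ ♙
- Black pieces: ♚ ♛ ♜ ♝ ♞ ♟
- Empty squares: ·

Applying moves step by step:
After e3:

♜ ♞ ♝ ♛ ♚ ♝ ♞ ♜
♟ ♟ ♟ ♟ ♟ ♟ ♟ ♟
· · · · · · · ·
· · · · · · · ·
· · · · · · · ·
· · · · ♙ · · ·
♙ ♙ ♙ ♙ · ♙ ♙ ♙
♖ ♘ ♗ ♕ ♔ ♗ ♘ ♖


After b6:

♜ ♞ ♝ ♛ ♚ ♝ ♞ ♜
♟ · ♟ ♟ ♟ ♟ ♟ ♟
· ♟ · · · · · ·
· · · · · · · ·
· · · · · · · ·
· · · · ♙ · · ·
♙ ♙ ♙ ♙ · ♙ ♙ ♙
♖ ♘ ♗ ♕ ♔ ♗ ♘ ♖


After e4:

♜ ♞ ♝ ♛ ♚ ♝ ♞ ♜
♟ · ♟ ♟ ♟ ♟ ♟ ♟
· ♟ · · · · · ·
· · · · · · · ·
· · · · ♙ · · ·
· · · · · · · ·
♙ ♙ ♙ ♙ · ♙ ♙ ♙
♖ ♘ ♗ ♕ ♔ ♗ ♘ ♖


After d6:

♜ ♞ ♝ ♛ ♚ ♝ ♞ ♜
♟ · ♟ · ♟ ♟ ♟ ♟
· ♟ · ♟ · · · ·
· · · · · · · ·
· · · · ♙ · · ·
· · · · · · · ·
♙ ♙ ♙ ♙ · ♙ ♙ ♙
♖ ♘ ♗ ♕ ♔ ♗ ♘ ♖


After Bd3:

♜ ♞ ♝ ♛ ♚ ♝ ♞ ♜
♟ · ♟ · ♟ ♟ ♟ ♟
· ♟ · ♟ · · · ·
· · · · · · · ·
· · · · ♙ · · ·
· · · ♗ · · · ·
♙ ♙ ♙ ♙ · ♙ ♙ ♙
♖ ♘ ♗ ♕ ♔ · ♘ ♖


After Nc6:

♜ · ♝ ♛ ♚ ♝ ♞ ♜
♟ · ♟ · ♟ ♟ ♟ ♟
· ♟ ♞ ♟ · · · ·
· · · · · · · ·
· · · · ♙ · · ·
· · · ♗ · · · ·
♙ ♙ ♙ ♙ · ♙ ♙ ♙
♖ ♘ ♗ ♕ ♔ · ♘ ♖


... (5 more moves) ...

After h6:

♜ · · ♛ ♚ ♝ ♞ ♜
♟ · ♟ · ♟ ♟ ♟ ·
· ♟ · ♟ · · · ♟
· · · · · · · ·
· ♞ · · ♙ · ♝ ·
♘ · · ♗ · ♕ · ·
♙ ♙ ♙ ♙ ♔ ♙ ♙ ♙
♖ · ♗ · · · ♘ ♖


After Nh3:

♜ · · ♛ ♚ ♝ ♞ ♜
♟ · ♟ · ♟ ♟ ♟ ·
· ♟ · ♟ · · · ♟
· · · · · · · ·
· ♞ · · ♙ · ♝ ·
♘ · · ♗ · ♕ · ♘
♙ ♙ ♙ ♙ ♔ ♙ ♙ ♙
♖ · ♗ · · · · ♖



  a b c d e f g h
  ─────────────────
8│♜ · · ♛ ♚ ♝ ♞ ♜│8
7│♟ · ♟ · ♟ ♟ ♟ ·│7
6│· ♟ · ♟ · · · ♟│6
5│· · · · · · · ·│5
4│· ♞ · · ♙ · ♝ ·│4
3│♘ · · ♗ · ♕ · ♘│3
2│♙ ♙ ♙ ♙ ♔ ♙ ♙ ♙│2
1│♖ · ♗ · · · · ♖│1
  ─────────────────
  a b c d e f g h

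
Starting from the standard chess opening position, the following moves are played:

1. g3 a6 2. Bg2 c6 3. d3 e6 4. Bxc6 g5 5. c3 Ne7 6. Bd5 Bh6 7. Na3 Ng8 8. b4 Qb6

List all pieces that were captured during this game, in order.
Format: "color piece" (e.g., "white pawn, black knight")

Tracking captures:
  Bxc6: captured black pawn

black pawn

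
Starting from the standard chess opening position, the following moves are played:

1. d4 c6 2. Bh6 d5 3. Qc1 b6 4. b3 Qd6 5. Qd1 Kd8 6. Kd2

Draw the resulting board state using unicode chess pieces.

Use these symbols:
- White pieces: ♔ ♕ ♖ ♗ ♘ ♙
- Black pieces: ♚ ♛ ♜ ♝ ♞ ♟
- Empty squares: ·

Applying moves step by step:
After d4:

♜ ♞ ♝ ♛ ♚ ♝ ♞ ♜
♟ ♟ ♟ ♟ ♟ ♟ ♟ ♟
· · · · · · · ·
· · · · · · · ·
· · · ♙ · · · ·
· · · · · · · ·
♙ ♙ ♙ · ♙ ♙ ♙ ♙
♖ ♘ ♗ ♕ ♔ ♗ ♘ ♖


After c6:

♜ ♞ ♝ ♛ ♚ ♝ ♞ ♜
♟ ♟ · ♟ ♟ ♟ ♟ ♟
· · ♟ · · · · ·
· · · · · · · ·
· · · ♙ · · · ·
· · · · · · · ·
♙ ♙ ♙ · ♙ ♙ ♙ ♙
♖ ♘ ♗ ♕ ♔ ♗ ♘ ♖


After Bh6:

♜ ♞ ♝ ♛ ♚ ♝ ♞ ♜
♟ ♟ · ♟ ♟ ♟ ♟ ♟
· · ♟ · · · · ♗
· · · · · · · ·
· · · ♙ · · · ·
· · · · · · · ·
♙ ♙ ♙ · ♙ ♙ ♙ ♙
♖ ♘ · ♕ ♔ ♗ ♘ ♖


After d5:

♜ ♞ ♝ ♛ ♚ ♝ ♞ ♜
♟ ♟ · · ♟ ♟ ♟ ♟
· · ♟ · · · · ♗
· · · ♟ · · · ·
· · · ♙ · · · ·
· · · · · · · ·
♙ ♙ ♙ · ♙ ♙ ♙ ♙
♖ ♘ · ♕ ♔ ♗ ♘ ♖


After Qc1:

♜ ♞ ♝ ♛ ♚ ♝ ♞ ♜
♟ ♟ · · ♟ ♟ ♟ ♟
· · ♟ · · · · ♗
· · · ♟ · · · ·
· · · ♙ · · · ·
· · · · · · · ·
♙ ♙ ♙ · ♙ ♙ ♙ ♙
♖ ♘ ♕ · ♔ ♗ ♘ ♖


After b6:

♜ ♞ ♝ ♛ ♚ ♝ ♞ ♜
♟ · · · ♟ ♟ ♟ ♟
· ♟ ♟ · · · · ♗
· · · ♟ · · · ·
· · · ♙ · · · ·
· · · · · · · ·
♙ ♙ ♙ · ♙ ♙ ♙ ♙
♖ ♘ ♕ · ♔ ♗ ♘ ♖


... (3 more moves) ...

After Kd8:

♜ ♞ ♝ ♚ · ♝ ♞ ♜
♟ · · · ♟ ♟ ♟ ♟
· ♟ ♟ ♛ · · · ♗
· · · ♟ · · · ·
· · · ♙ · · · ·
· ♙ · · · · · ·
♙ · ♙ · ♙ ♙ ♙ ♙
♖ ♘ · ♕ ♔ ♗ ♘ ♖


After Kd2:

♜ ♞ ♝ ♚ · ♝ ♞ ♜
♟ · · · ♟ ♟ ♟ ♟
· ♟ ♟ ♛ · · · ♗
· · · ♟ · · · ·
· · · ♙ · · · ·
· ♙ · · · · · ·
♙ · ♙ ♔ ♙ ♙ ♙ ♙
♖ ♘ · ♕ · ♗ ♘ ♖



  a b c d e f g h
  ─────────────────
8│♜ ♞ ♝ ♚ · ♝ ♞ ♜│8
7│♟ · · · ♟ ♟ ♟ ♟│7
6│· ♟ ♟ ♛ · · · ♗│6
5│· · · ♟ · · · ·│5
4│· · · ♙ · · · ·│4
3│· ♙ · · · · · ·│3
2│♙ · ♙ ♔ ♙ ♙ ♙ ♙│2
1│♖ ♘ · ♕ · ♗ ♘ ♖│1
  ─────────────────
  a b c d e f g h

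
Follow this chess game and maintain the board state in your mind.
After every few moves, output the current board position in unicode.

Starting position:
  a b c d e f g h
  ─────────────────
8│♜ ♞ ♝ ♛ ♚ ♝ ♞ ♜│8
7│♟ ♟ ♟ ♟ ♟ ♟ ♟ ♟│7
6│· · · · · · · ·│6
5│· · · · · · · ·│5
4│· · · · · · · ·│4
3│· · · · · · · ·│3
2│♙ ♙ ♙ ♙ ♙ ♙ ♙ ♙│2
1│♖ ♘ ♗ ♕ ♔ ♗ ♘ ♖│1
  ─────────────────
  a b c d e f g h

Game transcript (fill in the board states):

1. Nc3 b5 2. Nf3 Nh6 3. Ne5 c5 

  a b c d e f g h
  ─────────────────
8│♜ ♞ ♝ ♛ ♚ ♝ · ♜│8
7│♟ · · ♟ ♟ ♟ ♟ ♟│7
6│· · · · · · · ♞│6
5│· ♟ ♟ · ♘ · · ·│5
4│· · · · · · · ·│4
3│· · ♘ · · · · ·│3
2│♙ ♙ ♙ ♙ ♙ ♙ ♙ ♙│2
1│♖ · ♗ ♕ ♔ ♗ · ♖│1
  ─────────────────
  a b c d e f g h

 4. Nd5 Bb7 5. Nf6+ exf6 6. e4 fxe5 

  a b c d e f g h
  ─────────────────
8│♜ ♞ · ♛ ♚ ♝ · ♜│8
7│♟ ♝ · ♟ · ♟ ♟ ♟│7
6│· · · · · · · ♞│6
5│· ♟ ♟ · ♟ · · ·│5
4│· · · · ♙ · · ·│4
3│· · · · · · · ·│3
2│♙ ♙ ♙ ♙ · ♙ ♙ ♙│2
1│♖ · ♗ ♕ ♔ ♗ · ♖│1
  ─────────────────
  a b c d e f g h

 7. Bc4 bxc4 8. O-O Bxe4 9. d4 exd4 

  a b c d e f g h
  ─────────────────
8│♜ ♞ · ♛ ♚ ♝ · ♜│8
7│♟ · · ♟ · ♟ ♟ ♟│7
6│· · · · · · · ♞│6
5│· · ♟ · · · · ·│5
4│· · ♟ ♟ ♝ · · ·│4
3│· · · · · · · ·│3
2│♙ ♙ ♙ · · ♙ ♙ ♙│2
1│♖ · ♗ ♕ · ♖ ♔ ·│1
  ─────────────────
  a b c d e f g h

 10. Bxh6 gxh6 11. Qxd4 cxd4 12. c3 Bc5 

  a b c d e f g h
  ─────────────────
8│♜ ♞ · ♛ ♚ · · ♜│8
7│♟ · · ♟ · ♟ · ♟│7
6│· · · · · · · ♟│6
5│· · ♝ · · · · ·│5
4│· · ♟ ♟ ♝ · · ·│4
3│· · ♙ · · · · ·│3
2│♙ ♙ · · · ♙ ♙ ♙│2
1│♖ · · · · ♖ ♔ ·│1
  ─────────────────
  a b c d e f g h

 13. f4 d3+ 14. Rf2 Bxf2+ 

  a b c d e f g h
  ─────────────────
8│♜ ♞ · ♛ ♚ · · ♜│8
7│♟ · · ♟ · ♟ · ♟│7
6│· · · · · · · ♟│6
5│· · · · · · · ·│5
4│· · ♟ · ♝ ♙ · ·│4
3│· · ♙ ♟ · · · ·│3
2│♙ ♙ · · · ♝ ♙ ♙│2
1│♖ · · · · · ♔ ·│1
  ─────────────────
  a b c d e f g h


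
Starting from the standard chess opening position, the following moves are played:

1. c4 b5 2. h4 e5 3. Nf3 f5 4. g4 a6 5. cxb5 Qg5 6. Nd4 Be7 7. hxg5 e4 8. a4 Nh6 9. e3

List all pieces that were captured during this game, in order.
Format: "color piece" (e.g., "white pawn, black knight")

Tracking captures:
  cxb5: captured black pawn
  hxg5: captured black queen

black pawn, black queen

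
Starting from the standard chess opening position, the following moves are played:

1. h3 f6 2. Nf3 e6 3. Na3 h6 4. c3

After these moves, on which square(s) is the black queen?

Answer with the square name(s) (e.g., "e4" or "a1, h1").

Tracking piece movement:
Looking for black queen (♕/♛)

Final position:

  a b c d e f g h
  ─────────────────
8│♜ ♞ ♝ ♛ ♚ ♝ ♞ ♜│8
7│♟ ♟ ♟ ♟ · · ♟ ·│7
6│· · · · ♟ ♟ · ♟│6
5│· · · · · · · ·│5
4│· · · · · · · ·│4
3│♘ · ♙ · · ♘ · ♙│3
2│♙ ♙ · ♙ ♙ ♙ ♙ ·│2
1│♖ · ♗ ♕ ♔ ♗ · ♖│1
  ─────────────────
  a b c d e f g h


d8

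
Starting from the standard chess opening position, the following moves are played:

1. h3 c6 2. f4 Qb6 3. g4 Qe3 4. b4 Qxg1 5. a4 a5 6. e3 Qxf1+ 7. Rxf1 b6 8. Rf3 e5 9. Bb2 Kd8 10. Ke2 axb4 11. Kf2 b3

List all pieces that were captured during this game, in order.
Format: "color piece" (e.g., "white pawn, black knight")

Tracking captures:
  Qxg1: captured white knight
  Qxf1+: captured white bishop
  Rxf1: captured black queen
  axb4: captured white pawn

white knight, white bishop, black queen, white pawn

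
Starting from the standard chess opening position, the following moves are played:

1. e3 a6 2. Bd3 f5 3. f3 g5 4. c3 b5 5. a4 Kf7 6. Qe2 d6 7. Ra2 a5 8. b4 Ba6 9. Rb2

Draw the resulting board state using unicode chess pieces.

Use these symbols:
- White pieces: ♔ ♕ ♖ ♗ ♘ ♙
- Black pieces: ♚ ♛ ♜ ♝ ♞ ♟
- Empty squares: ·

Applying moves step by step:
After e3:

♜ ♞ ♝ ♛ ♚ ♝ ♞ ♜
♟ ♟ ♟ ♟ ♟ ♟ ♟ ♟
· · · · · · · ·
· · · · · · · ·
· · · · · · · ·
· · · · ♙ · · ·
♙ ♙ ♙ ♙ · ♙ ♙ ♙
♖ ♘ ♗ ♕ ♔ ♗ ♘ ♖


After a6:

♜ ♞ ♝ ♛ ♚ ♝ ♞ ♜
· ♟ ♟ ♟ ♟ ♟ ♟ ♟
♟ · · · · · · ·
· · · · · · · ·
· · · · · · · ·
· · · · ♙ · · ·
♙ ♙ ♙ ♙ · ♙ ♙ ♙
♖ ♘ ♗ ♕ ♔ ♗ ♘ ♖


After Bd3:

♜ ♞ ♝ ♛ ♚ ♝ ♞ ♜
· ♟ ♟ ♟ ♟ ♟ ♟ ♟
♟ · · · · · · ·
· · · · · · · ·
· · · · · · · ·
· · · ♗ ♙ · · ·
♙ ♙ ♙ ♙ · ♙ ♙ ♙
♖ ♘ ♗ ♕ ♔ · ♘ ♖


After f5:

♜ ♞ ♝ ♛ ♚ ♝ ♞ ♜
· ♟ ♟ ♟ ♟ · ♟ ♟
♟ · · · · · · ·
· · · · · ♟ · ·
· · · · · · · ·
· · · ♗ ♙ · · ·
♙ ♙ ♙ ♙ · ♙ ♙ ♙
♖ ♘ ♗ ♕ ♔ · ♘ ♖


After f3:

♜ ♞ ♝ ♛ ♚ ♝ ♞ ♜
· ♟ ♟ ♟ ♟ · ♟ ♟
♟ · · · · · · ·
· · · · · ♟ · ·
· · · · · · · ·
· · · ♗ ♙ ♙ · ·
♙ ♙ ♙ ♙ · · ♙ ♙
♖ ♘ ♗ ♕ ♔ · ♘ ♖


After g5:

♜ ♞ ♝ ♛ ♚ ♝ ♞ ♜
· ♟ ♟ ♟ ♟ · · ♟
♟ · · · · · · ·
· · · · · ♟ ♟ ·
· · · · · · · ·
· · · ♗ ♙ ♙ · ·
♙ ♙ ♙ ♙ · · ♙ ♙
♖ ♘ ♗ ♕ ♔ · ♘ ♖


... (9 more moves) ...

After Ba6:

♜ ♞ · ♛ · ♝ ♞ ♜
· · ♟ · ♟ ♚ · ♟
♝ · · ♟ · · · ·
♟ ♟ · · · ♟ ♟ ·
♙ ♙ · · · · · ·
· · ♙ ♗ ♙ ♙ · ·
♖ · · ♙ ♕ · ♙ ♙
· ♘ ♗ · ♔ · ♘ ♖


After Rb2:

♜ ♞ · ♛ · ♝ ♞ ♜
· · ♟ · ♟ ♚ · ♟
♝ · · ♟ · · · ·
♟ ♟ · · · ♟ ♟ ·
♙ ♙ · · · · · ·
· · ♙ ♗ ♙ ♙ · ·
· ♖ · ♙ ♕ · ♙ ♙
· ♘ ♗ · ♔ · ♘ ♖



  a b c d e f g h
  ─────────────────
8│♜ ♞ · ♛ · ♝ ♞ ♜│8
7│· · ♟ · ♟ ♚ · ♟│7
6│♝ · · ♟ · · · ·│6
5│♟ ♟ · · · ♟ ♟ ·│5
4│♙ ♙ · · · · · ·│4
3│· · ♙ ♗ ♙ ♙ · ·│3
2│· ♖ · ♙ ♕ · ♙ ♙│2
1│· ♘ ♗ · ♔ · ♘ ♖│1
  ─────────────────
  a b c d e f g h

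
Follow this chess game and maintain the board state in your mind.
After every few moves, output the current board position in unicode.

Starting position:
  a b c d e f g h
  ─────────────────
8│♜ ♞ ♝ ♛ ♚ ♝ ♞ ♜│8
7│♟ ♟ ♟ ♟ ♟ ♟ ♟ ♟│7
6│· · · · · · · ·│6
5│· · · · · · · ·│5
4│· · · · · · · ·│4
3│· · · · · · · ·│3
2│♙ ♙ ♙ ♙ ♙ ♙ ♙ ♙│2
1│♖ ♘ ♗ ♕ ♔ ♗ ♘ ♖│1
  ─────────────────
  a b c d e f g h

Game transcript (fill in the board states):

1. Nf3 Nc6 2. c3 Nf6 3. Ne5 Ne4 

  a b c d e f g h
  ─────────────────
8│♜ · ♝ ♛ ♚ ♝ · ♜│8
7│♟ ♟ ♟ ♟ ♟ ♟ ♟ ♟│7
6│· · ♞ · · · · ·│6
5│· · · · ♘ · · ·│5
4│· · · · ♞ · · ·│4
3│· · ♙ · · · · ·│3
2│♙ ♙ · ♙ ♙ ♙ ♙ ♙│2
1│♖ ♘ ♗ ♕ ♔ ♗ · ♖│1
  ─────────────────
  a b c d e f g h

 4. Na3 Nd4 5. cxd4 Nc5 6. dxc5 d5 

  a b c d e f g h
  ─────────────────
8│♜ · ♝ ♛ ♚ ♝ · ♜│8
7│♟ ♟ ♟ · ♟ ♟ ♟ ♟│7
6│· · · · · · · ·│6
5│· · ♙ ♟ ♘ · · ·│5
4│· · · · · · · ·│4
3│♘ · · · · · · ·│3
2│♙ ♙ · ♙ ♙ ♙ ♙ ♙│2
1│♖ · ♗ ♕ ♔ ♗ · ♖│1
  ─────────────────
  a b c d e f g h

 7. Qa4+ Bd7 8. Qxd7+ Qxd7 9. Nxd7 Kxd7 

  a b c d e f g h
  ─────────────────
8│♜ · · · · ♝ · ♜│8
7│♟ ♟ ♟ ♚ ♟ ♟ ♟ ♟│7
6│· · · · · · · ·│6
5│· · ♙ ♟ · · · ·│5
4│· · · · · · · ·│4
3│♘ · · · · · · ·│3
2│♙ ♙ · ♙ ♙ ♙ ♙ ♙│2
1│♖ · ♗ · ♔ ♗ · ♖│1
  ─────────────────
  a b c d e f g h

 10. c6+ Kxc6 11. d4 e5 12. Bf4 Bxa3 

  a b c d e f g h
  ─────────────────
8│♜ · · · · · · ♜│8
7│♟ ♟ ♟ · · ♟ ♟ ♟│7
6│· · ♚ · · · · ·│6
5│· · · ♟ ♟ · · ·│5
4│· · · ♙ · ♗ · ·│4
3│♝ · · · · · · ·│3
2│♙ ♙ · · ♙ ♙ ♙ ♙│2
1│♖ · · · ♔ ♗ · ♖│1
  ─────────────────
  a b c d e f g h

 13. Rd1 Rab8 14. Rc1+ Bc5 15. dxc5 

  a b c d e f g h
  ─────────────────
8│· ♜ · · · · · ♜│8
7│♟ ♟ ♟ · · ♟ ♟ ♟│7
6│· · ♚ · · · · ·│6
5│· · ♙ ♟ ♟ · · ·│5
4│· · · · · ♗ · ·│4
3│· · · · · · · ·│3
2│♙ ♙ · · ♙ ♙ ♙ ♙│2
1│· · ♖ · ♔ ♗ · ♖│1
  ─────────────────
  a b c d e f g h
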